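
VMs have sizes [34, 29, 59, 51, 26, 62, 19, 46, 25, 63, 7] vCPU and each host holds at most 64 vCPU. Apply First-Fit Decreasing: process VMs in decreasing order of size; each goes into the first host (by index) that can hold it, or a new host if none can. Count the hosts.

8

Sorted descending: 63, 62, 59, 51, 46, 34, 29, 26, 25, 19, 7.
host 1: place 63 vCPU, 1 vCPU left
host 2: place 62 vCPU, 2 vCPU left
host 3: place 59 vCPU, 5 vCPU left
host 4: place 51 vCPU, 13 vCPU left
host 5: place 46 vCPU, 18 vCPU left
host 6: place 34 vCPU, 30 vCPU left
host 6: place 29 vCPU, 1 vCPU left
host 7: place 26 vCPU, 38 vCPU left
host 7: place 25 vCPU, 13 vCPU left
host 8: place 19 vCPU, 45 vCPU left
host 4: place 7 vCPU, 6 vCPU left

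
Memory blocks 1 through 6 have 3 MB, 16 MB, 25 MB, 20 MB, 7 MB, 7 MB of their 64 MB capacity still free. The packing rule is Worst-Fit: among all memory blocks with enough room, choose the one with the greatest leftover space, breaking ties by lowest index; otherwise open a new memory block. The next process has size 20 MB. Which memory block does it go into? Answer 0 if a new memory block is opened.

Memory blocks with room: memory block 3 (25 MB), memory block 4 (20 MB).
Most room is memory block 3 with 25 MB free.

3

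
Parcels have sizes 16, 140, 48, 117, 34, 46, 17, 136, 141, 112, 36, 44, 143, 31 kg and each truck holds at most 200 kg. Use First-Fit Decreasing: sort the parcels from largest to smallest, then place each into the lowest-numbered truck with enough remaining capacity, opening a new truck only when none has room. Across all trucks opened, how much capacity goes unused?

Sorted descending: 143, 141, 140, 136, 117, 112, 48, 46, 44, 36, 34, 31, 17, 16.
truck 1: place 143 kg, 57 kg left
truck 2: place 141 kg, 59 kg left
truck 3: place 140 kg, 60 kg left
truck 4: place 136 kg, 64 kg left
truck 5: place 117 kg, 83 kg left
truck 6: place 112 kg, 88 kg left
truck 1: place 48 kg, 9 kg left
truck 2: place 46 kg, 13 kg left
truck 3: place 44 kg, 16 kg left
truck 4: place 36 kg, 28 kg left
truck 5: place 34 kg, 49 kg left
truck 5: place 31 kg, 18 kg left
truck 4: place 17 kg, 11 kg left
truck 3: place 16 kg, 0 kg left
6 trucks × 200 kg = 1200 kg; used 1061 kg; unused 139 kg.

139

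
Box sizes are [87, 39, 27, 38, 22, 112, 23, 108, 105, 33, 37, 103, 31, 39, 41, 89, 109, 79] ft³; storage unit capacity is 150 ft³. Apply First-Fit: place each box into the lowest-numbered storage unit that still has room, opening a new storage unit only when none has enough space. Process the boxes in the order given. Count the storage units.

Put 87 ft³ in storage unit 1; 63 ft³ remain.
Put 39 ft³ in storage unit 1; 24 ft³ remain.
Put 27 ft³ in storage unit 2; 123 ft³ remain.
Put 38 ft³ in storage unit 2; 85 ft³ remain.
Put 22 ft³ in storage unit 1; 2 ft³ remain.
Put 112 ft³ in storage unit 3; 38 ft³ remain.
Put 23 ft³ in storage unit 2; 62 ft³ remain.
Put 108 ft³ in storage unit 4; 42 ft³ remain.
Put 105 ft³ in storage unit 5; 45 ft³ remain.
Put 33 ft³ in storage unit 2; 29 ft³ remain.
Put 37 ft³ in storage unit 3; 1 ft³ remain.
Put 103 ft³ in storage unit 6; 47 ft³ remain.
Put 31 ft³ in storage unit 4; 11 ft³ remain.
Put 39 ft³ in storage unit 5; 6 ft³ remain.
Put 41 ft³ in storage unit 6; 6 ft³ remain.
Put 89 ft³ in storage unit 7; 61 ft³ remain.
Put 109 ft³ in storage unit 8; 41 ft³ remain.
Put 79 ft³ in storage unit 9; 71 ft³ remain.
Final storage units: [87,39,22] [27,38,23,33] [112,37] [108,31] [105,39] [103,41] [89] [109] [79].

9 storage units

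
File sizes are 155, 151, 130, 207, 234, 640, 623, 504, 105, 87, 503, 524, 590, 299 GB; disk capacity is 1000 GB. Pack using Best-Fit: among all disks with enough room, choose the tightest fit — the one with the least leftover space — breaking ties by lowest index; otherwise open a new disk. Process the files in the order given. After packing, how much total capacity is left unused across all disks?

disk 1: place 155 GB, 845 GB left
disk 1: place 151 GB, 694 GB left
disk 1: place 130 GB, 564 GB left
disk 1: place 207 GB, 357 GB left
disk 1: place 234 GB, 123 GB left
disk 2: place 640 GB, 360 GB left
disk 3: place 623 GB, 377 GB left
disk 4: place 504 GB, 496 GB left
disk 1: place 105 GB, 18 GB left
disk 2: place 87 GB, 273 GB left
disk 5: place 503 GB, 497 GB left
disk 6: place 524 GB, 476 GB left
disk 7: place 590 GB, 410 GB left
disk 3: place 299 GB, 78 GB left
7 disks × 1000 GB = 7000 GB; used 4752 GB; unused 2248 GB.

2248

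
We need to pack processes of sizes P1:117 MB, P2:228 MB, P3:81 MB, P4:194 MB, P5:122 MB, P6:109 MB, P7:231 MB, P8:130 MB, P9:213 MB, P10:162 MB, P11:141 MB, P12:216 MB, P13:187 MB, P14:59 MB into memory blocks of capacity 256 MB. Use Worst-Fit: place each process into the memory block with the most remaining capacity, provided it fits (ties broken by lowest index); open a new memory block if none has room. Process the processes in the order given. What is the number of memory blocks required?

11

Put P1 (117 MB) in memory block 1; 139 MB remain.
Put P2 (228 MB) in memory block 2; 28 MB remain.
Put P3 (81 MB) in memory block 1; 58 MB remain.
Put P4 (194 MB) in memory block 3; 62 MB remain.
Put P5 (122 MB) in memory block 4; 134 MB remain.
Put P6 (109 MB) in memory block 4; 25 MB remain.
Put P7 (231 MB) in memory block 5; 25 MB remain.
Put P8 (130 MB) in memory block 6; 126 MB remain.
Put P9 (213 MB) in memory block 7; 43 MB remain.
Put P10 (162 MB) in memory block 8; 94 MB remain.
Put P11 (141 MB) in memory block 9; 115 MB remain.
Put P12 (216 MB) in memory block 10; 40 MB remain.
Put P13 (187 MB) in memory block 11; 69 MB remain.
Put P14 (59 MB) in memory block 6; 67 MB remain.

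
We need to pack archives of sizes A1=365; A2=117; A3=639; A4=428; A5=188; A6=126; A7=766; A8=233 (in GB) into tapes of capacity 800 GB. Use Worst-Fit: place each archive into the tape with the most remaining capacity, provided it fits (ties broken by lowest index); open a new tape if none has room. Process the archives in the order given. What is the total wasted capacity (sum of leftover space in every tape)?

Put A1 (365 GB) in tape 1; 435 GB remain.
Put A2 (117 GB) in tape 1; 318 GB remain.
Put A3 (639 GB) in tape 2; 161 GB remain.
Put A4 (428 GB) in tape 3; 372 GB remain.
Put A5 (188 GB) in tape 3; 184 GB remain.
Put A6 (126 GB) in tape 1; 192 GB remain.
Put A7 (766 GB) in tape 4; 34 GB remain.
Put A8 (233 GB) in tape 5; 567 GB remain.
5 tapes × 800 GB = 4000 GB; used 2862 GB; unused 1138 GB.

1138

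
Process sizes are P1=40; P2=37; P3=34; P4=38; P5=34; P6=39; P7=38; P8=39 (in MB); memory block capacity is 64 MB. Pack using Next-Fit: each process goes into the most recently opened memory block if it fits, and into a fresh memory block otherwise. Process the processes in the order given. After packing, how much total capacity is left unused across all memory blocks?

P1 (40 MB) → memory block 1 (remaining 24 MB)
P2 (37 MB) → memory block 2 (remaining 27 MB)
P3 (34 MB) → memory block 3 (remaining 30 MB)
P4 (38 MB) → memory block 4 (remaining 26 MB)
P5 (34 MB) → memory block 5 (remaining 30 MB)
P6 (39 MB) → memory block 6 (remaining 25 MB)
P7 (38 MB) → memory block 7 (remaining 26 MB)
P8 (39 MB) → memory block 8 (remaining 25 MB)
8 memory blocks × 64 MB = 512 MB; used 299 MB; unused 213 MB.

213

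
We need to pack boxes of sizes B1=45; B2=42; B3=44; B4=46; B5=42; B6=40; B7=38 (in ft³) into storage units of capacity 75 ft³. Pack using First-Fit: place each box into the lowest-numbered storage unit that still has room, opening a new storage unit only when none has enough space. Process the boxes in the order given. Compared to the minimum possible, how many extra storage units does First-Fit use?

0

First-Fit: [45] [42] [44] [46] [42] [40] [38] → 7 storage units.
7 boxes exceed 37.5 ft³ (half the capacity), and no two of those can share a storage unit, so at least 7 storage units are needed.
So 7 is already optimal.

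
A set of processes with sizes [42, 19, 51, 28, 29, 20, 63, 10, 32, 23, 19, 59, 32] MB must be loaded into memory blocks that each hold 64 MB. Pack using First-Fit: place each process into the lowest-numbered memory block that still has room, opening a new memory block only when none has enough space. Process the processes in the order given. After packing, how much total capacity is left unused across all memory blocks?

85

memory block 1: place 42 MB, 22 MB left
memory block 1: place 19 MB, 3 MB left
memory block 2: place 51 MB, 13 MB left
memory block 3: place 28 MB, 36 MB left
memory block 3: place 29 MB, 7 MB left
memory block 4: place 20 MB, 44 MB left
memory block 5: place 63 MB, 1 MB left
memory block 2: place 10 MB, 3 MB left
memory block 4: place 32 MB, 12 MB left
memory block 6: place 23 MB, 41 MB left
memory block 6: place 19 MB, 22 MB left
memory block 7: place 59 MB, 5 MB left
memory block 8: place 32 MB, 32 MB left
8 memory blocks × 64 MB = 512 MB; used 427 MB; unused 85 MB.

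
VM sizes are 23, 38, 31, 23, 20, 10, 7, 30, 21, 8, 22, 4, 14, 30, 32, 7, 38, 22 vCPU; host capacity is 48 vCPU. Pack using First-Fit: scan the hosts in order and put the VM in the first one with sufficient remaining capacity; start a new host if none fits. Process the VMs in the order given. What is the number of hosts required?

host 1: place 23 vCPU, 25 vCPU left
host 2: place 38 vCPU, 10 vCPU left
host 3: place 31 vCPU, 17 vCPU left
host 1: place 23 vCPU, 2 vCPU left
host 4: place 20 vCPU, 28 vCPU left
host 2: place 10 vCPU, 0 vCPU left
host 3: place 7 vCPU, 10 vCPU left
host 5: place 30 vCPU, 18 vCPU left
host 4: place 21 vCPU, 7 vCPU left
host 3: place 8 vCPU, 2 vCPU left
host 6: place 22 vCPU, 26 vCPU left
host 4: place 4 vCPU, 3 vCPU left
host 5: place 14 vCPU, 4 vCPU left
host 7: place 30 vCPU, 18 vCPU left
host 8: place 32 vCPU, 16 vCPU left
host 6: place 7 vCPU, 19 vCPU left
host 9: place 38 vCPU, 10 vCPU left
host 10: place 22 vCPU, 26 vCPU left

10 hosts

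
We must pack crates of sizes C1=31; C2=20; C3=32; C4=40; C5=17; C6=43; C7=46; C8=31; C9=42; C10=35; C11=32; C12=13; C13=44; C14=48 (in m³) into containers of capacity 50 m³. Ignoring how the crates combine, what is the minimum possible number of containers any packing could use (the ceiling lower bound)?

Total size = 31 + 20 + 32 + 40 + 17 + 43 + 46 + 31 + 42 + 35 + 32 + 13 + 44 + 48 = 474 m³.
⌈474 / 50⌉ = 10.

10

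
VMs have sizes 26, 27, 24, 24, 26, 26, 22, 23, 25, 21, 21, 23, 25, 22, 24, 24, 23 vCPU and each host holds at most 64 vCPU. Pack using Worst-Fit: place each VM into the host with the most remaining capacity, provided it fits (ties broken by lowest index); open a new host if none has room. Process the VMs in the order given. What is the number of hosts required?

host 1: place 26 vCPU, 38 vCPU left
host 1: place 27 vCPU, 11 vCPU left
host 2: place 24 vCPU, 40 vCPU left
host 2: place 24 vCPU, 16 vCPU left
host 3: place 26 vCPU, 38 vCPU left
host 3: place 26 vCPU, 12 vCPU left
host 4: place 22 vCPU, 42 vCPU left
host 4: place 23 vCPU, 19 vCPU left
host 5: place 25 vCPU, 39 vCPU left
host 5: place 21 vCPU, 18 vCPU left
host 6: place 21 vCPU, 43 vCPU left
host 6: place 23 vCPU, 20 vCPU left
host 7: place 25 vCPU, 39 vCPU left
host 7: place 22 vCPU, 17 vCPU left
host 8: place 24 vCPU, 40 vCPU left
host 8: place 24 vCPU, 16 vCPU left
host 9: place 23 vCPU, 41 vCPU left
Final hosts: [26,27] [24,24] [26,26] [22,23] [25,21] [21,23] [25,22] [24,24] [23].

9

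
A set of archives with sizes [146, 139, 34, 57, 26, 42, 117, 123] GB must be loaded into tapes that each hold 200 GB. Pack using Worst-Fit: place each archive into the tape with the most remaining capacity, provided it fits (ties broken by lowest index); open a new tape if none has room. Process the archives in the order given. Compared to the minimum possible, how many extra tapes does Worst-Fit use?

Worst-Fit: [146] [139,34] [57,26,42] [117] [123] → 5 tapes.
Total size 684 GB; any packing needs at least ⌈684/200⌉ = 4 tapes.
An optimal packing achieves that bound: [146,42] [139,57] [123,34,26] [117] → 4 tapes.
Excess: 5 − 4 = 1.

1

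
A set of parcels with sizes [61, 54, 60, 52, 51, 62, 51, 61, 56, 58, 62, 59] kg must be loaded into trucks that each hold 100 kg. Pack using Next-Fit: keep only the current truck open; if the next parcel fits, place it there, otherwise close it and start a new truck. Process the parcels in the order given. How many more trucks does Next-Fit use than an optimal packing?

Next-Fit: [61] [54] [60] [52] [51] [62] [51] [61] [56] [58] [62] [59] → 12 trucks.
12 parcels exceed 50 kg (half the capacity), and no two of those can share a truck, so at least 12 trucks are needed.
So 12 is already optimal.

0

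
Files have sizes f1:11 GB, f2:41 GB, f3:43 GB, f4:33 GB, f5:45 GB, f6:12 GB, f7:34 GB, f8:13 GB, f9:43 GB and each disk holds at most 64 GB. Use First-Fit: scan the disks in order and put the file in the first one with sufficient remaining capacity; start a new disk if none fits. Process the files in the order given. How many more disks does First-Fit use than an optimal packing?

0

First-Fit: [11,41,12] [43,13] [33] [45] [34] [43] → 6 disks.
6 files exceed 32 GB (half the capacity), and no two of those can share a disk, so at least 6 disks are needed.
So 6 is already optimal.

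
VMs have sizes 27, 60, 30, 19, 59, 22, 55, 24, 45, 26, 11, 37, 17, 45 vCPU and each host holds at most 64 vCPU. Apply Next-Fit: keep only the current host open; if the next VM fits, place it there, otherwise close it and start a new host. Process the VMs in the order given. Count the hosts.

host 1: place 27 vCPU, 37 vCPU left
host 2: place 60 vCPU, 4 vCPU left
host 3: place 30 vCPU, 34 vCPU left
host 3: place 19 vCPU, 15 vCPU left
host 4: place 59 vCPU, 5 vCPU left
host 5: place 22 vCPU, 42 vCPU left
host 6: place 55 vCPU, 9 vCPU left
host 7: place 24 vCPU, 40 vCPU left
host 8: place 45 vCPU, 19 vCPU left
host 9: place 26 vCPU, 38 vCPU left
host 9: place 11 vCPU, 27 vCPU left
host 10: place 37 vCPU, 27 vCPU left
host 10: place 17 vCPU, 10 vCPU left
host 11: place 45 vCPU, 19 vCPU left
Final hosts: [27] [60] [30,19] [59] [22] [55] [24] [45] [26,11] [37,17] [45].

11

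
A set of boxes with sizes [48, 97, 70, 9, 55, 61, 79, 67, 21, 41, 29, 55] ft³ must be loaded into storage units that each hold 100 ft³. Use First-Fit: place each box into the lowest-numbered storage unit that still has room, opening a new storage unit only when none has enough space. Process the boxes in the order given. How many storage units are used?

8 storage units

Put 48 ft³ in storage unit 1; 52 ft³ remain.
Put 97 ft³ in storage unit 2; 3 ft³ remain.
Put 70 ft³ in storage unit 3; 30 ft³ remain.
Put 9 ft³ in storage unit 1; 43 ft³ remain.
Put 55 ft³ in storage unit 4; 45 ft³ remain.
Put 61 ft³ in storage unit 5; 39 ft³ remain.
Put 79 ft³ in storage unit 6; 21 ft³ remain.
Put 67 ft³ in storage unit 7; 33 ft³ remain.
Put 21 ft³ in storage unit 1; 22 ft³ remain.
Put 41 ft³ in storage unit 4; 4 ft³ remain.
Put 29 ft³ in storage unit 3; 1 ft³ remain.
Put 55 ft³ in storage unit 8; 45 ft³ remain.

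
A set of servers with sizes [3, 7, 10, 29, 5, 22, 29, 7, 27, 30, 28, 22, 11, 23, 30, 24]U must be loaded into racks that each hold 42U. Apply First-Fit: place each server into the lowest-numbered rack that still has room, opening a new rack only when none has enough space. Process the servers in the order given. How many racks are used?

11 racks

Put 3U in rack 1; 39U remain.
Put 7U in rack 1; 32U remain.
Put 10U in rack 1; 22U remain.
Put 29U in rack 2; 13U remain.
Put 5U in rack 1; 17U remain.
Put 22U in rack 3; 20U remain.
Put 29U in rack 4; 13U remain.
Put 7U in rack 1; 10U remain.
Put 27U in rack 5; 15U remain.
Put 30U in rack 6; 12U remain.
Put 28U in rack 7; 14U remain.
Put 22U in rack 8; 20U remain.
Put 11U in rack 2; 2U remain.
Put 23U in rack 9; 19U remain.
Put 30U in rack 10; 12U remain.
Put 24U in rack 11; 18U remain.
Final racks: [3,7,10,5,7] [29,11] [22] [29] [27] [30] [28] [22] [23] [30] [24].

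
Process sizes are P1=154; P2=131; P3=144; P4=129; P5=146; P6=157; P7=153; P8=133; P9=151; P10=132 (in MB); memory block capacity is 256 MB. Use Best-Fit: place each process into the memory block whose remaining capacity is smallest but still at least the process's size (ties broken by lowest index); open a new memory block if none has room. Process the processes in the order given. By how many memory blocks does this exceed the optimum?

Best-Fit: [154] [131] [144] [129] [146] [157] [153] [133] [151] [132] → 10 memory blocks.
10 processes exceed 128 MB (half the capacity), and no two of those can share a memory block, so at least 10 memory blocks are needed.
So 10 is already optimal.

0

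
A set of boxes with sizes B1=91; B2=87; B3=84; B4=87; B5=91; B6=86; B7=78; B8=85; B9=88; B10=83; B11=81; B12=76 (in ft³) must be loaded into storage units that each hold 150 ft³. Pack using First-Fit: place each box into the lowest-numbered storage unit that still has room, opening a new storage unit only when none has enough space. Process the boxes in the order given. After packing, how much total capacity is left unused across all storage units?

783

storage unit 1: place B1 (91 ft³), 59 ft³ left
storage unit 2: place B2 (87 ft³), 63 ft³ left
storage unit 3: place B3 (84 ft³), 66 ft³ left
storage unit 4: place B4 (87 ft³), 63 ft³ left
storage unit 5: place B5 (91 ft³), 59 ft³ left
storage unit 6: place B6 (86 ft³), 64 ft³ left
storage unit 7: place B7 (78 ft³), 72 ft³ left
storage unit 8: place B8 (85 ft³), 65 ft³ left
storage unit 9: place B9 (88 ft³), 62 ft³ left
storage unit 10: place B10 (83 ft³), 67 ft³ left
storage unit 11: place B11 (81 ft³), 69 ft³ left
storage unit 12: place B12 (76 ft³), 74 ft³ left
12 storage units × 150 ft³ = 1800 ft³; used 1017 ft³; unused 783 ft³.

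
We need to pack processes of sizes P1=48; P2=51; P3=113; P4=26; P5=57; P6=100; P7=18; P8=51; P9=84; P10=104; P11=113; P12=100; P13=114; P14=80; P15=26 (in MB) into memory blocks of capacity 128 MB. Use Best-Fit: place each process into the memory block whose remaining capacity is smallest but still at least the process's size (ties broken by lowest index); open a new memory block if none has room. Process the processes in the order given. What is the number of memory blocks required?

10

memory block 1: place P1 (48 MB), 80 MB left
memory block 1: place P2 (51 MB), 29 MB left
memory block 2: place P3 (113 MB), 15 MB left
memory block 1: place P4 (26 MB), 3 MB left
memory block 3: place P5 (57 MB), 71 MB left
memory block 4: place P6 (100 MB), 28 MB left
memory block 4: place P7 (18 MB), 10 MB left
memory block 3: place P8 (51 MB), 20 MB left
memory block 5: place P9 (84 MB), 44 MB left
memory block 6: place P10 (104 MB), 24 MB left
memory block 7: place P11 (113 MB), 15 MB left
memory block 8: place P12 (100 MB), 28 MB left
memory block 9: place P13 (114 MB), 14 MB left
memory block 10: place P14 (80 MB), 48 MB left
memory block 8: place P15 (26 MB), 2 MB left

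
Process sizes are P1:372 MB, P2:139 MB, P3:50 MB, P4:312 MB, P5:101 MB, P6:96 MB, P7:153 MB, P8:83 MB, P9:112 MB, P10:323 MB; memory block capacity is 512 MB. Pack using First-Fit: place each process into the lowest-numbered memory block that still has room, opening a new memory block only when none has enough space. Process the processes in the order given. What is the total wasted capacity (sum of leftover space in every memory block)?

memory block 1: place P1 (372 MB), 140 MB left
memory block 1: place P2 (139 MB), 1 MB left
memory block 2: place P3 (50 MB), 462 MB left
memory block 2: place P4 (312 MB), 150 MB left
memory block 2: place P5 (101 MB), 49 MB left
memory block 3: place P6 (96 MB), 416 MB left
memory block 3: place P7 (153 MB), 263 MB left
memory block 3: place P8 (83 MB), 180 MB left
memory block 3: place P9 (112 MB), 68 MB left
memory block 4: place P10 (323 MB), 189 MB left
4 memory blocks × 512 MB = 2048 MB; used 1741 MB; unused 307 MB.

307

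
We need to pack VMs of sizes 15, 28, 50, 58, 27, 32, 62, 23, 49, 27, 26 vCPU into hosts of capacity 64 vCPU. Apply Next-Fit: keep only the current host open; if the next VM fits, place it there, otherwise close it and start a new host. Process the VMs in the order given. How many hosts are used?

host 1: place 15 vCPU, 49 vCPU left
host 1: place 28 vCPU, 21 vCPU left
host 2: place 50 vCPU, 14 vCPU left
host 3: place 58 vCPU, 6 vCPU left
host 4: place 27 vCPU, 37 vCPU left
host 4: place 32 vCPU, 5 vCPU left
host 5: place 62 vCPU, 2 vCPU left
host 6: place 23 vCPU, 41 vCPU left
host 7: place 49 vCPU, 15 vCPU left
host 8: place 27 vCPU, 37 vCPU left
host 8: place 26 vCPU, 11 vCPU left
Final hosts: [15,28] [50] [58] [27,32] [62] [23] [49] [27,26].

8 hosts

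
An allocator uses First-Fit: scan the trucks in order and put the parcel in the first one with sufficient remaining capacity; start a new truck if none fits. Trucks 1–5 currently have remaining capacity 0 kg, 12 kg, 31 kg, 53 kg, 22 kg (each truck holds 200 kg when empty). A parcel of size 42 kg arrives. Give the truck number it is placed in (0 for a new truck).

4

Trucks with room: truck 4 (53 kg).
The first with room is truck 4.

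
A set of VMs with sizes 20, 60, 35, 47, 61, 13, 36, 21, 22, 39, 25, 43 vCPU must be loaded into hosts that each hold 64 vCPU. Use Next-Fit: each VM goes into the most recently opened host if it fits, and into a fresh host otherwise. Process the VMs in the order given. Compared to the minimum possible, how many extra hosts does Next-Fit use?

Next-Fit: [20] [60] [35] [47] [61] [13,36] [21,22] [39,25] [43] → 9 hosts.
Total size 422 vCPU; any packing needs at least ⌈422/64⌉ = 7 hosts.
An optimal packing achieves that bound: [61] [60] [47,13] [43,21] [39,25] [36,22] [35,20] → 7 hosts.
Excess: 9 − 7 = 2.

2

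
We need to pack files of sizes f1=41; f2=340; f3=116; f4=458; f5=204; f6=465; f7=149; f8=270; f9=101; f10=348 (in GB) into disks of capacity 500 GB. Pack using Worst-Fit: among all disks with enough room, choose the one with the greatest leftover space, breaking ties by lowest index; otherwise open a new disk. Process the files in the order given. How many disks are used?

6

disk 1: place f1 (41 GB), 459 GB left
disk 1: place f2 (340 GB), 119 GB left
disk 1: place f3 (116 GB), 3 GB left
disk 2: place f4 (458 GB), 42 GB left
disk 3: place f5 (204 GB), 296 GB left
disk 4: place f6 (465 GB), 35 GB left
disk 3: place f7 (149 GB), 147 GB left
disk 5: place f8 (270 GB), 230 GB left
disk 5: place f9 (101 GB), 129 GB left
disk 6: place f10 (348 GB), 152 GB left
Final disks: [41,340,116] [458] [204,149] [465] [270,101] [348].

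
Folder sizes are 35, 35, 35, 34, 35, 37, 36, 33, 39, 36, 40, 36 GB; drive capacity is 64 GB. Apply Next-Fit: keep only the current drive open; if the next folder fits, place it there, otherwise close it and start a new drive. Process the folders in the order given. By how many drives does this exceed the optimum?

Next-Fit: [35] [35] [35] [34] [35] [37] [36] [33] [39] [36] [40] [36] → 12 drives.
12 folders exceed 32 GB (half the capacity), and no two of those can share a drive, so at least 12 drives are needed.
So 12 is already optimal.

0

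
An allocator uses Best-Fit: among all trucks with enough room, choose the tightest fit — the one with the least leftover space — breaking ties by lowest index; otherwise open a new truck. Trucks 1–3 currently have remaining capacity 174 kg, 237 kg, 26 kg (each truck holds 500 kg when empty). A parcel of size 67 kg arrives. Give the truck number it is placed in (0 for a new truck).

1

Trucks with room: truck 1 (174 kg), truck 2 (237 kg).
Tightest fit is truck 1 with 174 kg free.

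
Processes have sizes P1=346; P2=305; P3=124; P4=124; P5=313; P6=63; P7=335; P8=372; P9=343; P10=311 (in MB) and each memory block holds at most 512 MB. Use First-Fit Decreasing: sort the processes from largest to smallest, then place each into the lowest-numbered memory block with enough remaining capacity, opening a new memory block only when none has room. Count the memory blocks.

Sorted descending: 372, 346, 343, 335, 313, 311, 305, 124, 124, 63.
memory block 1: place 372 MB, 140 MB left
memory block 2: place 346 MB, 166 MB left
memory block 3: place 343 MB, 169 MB left
memory block 4: place 335 MB, 177 MB left
memory block 5: place 313 MB, 199 MB left
memory block 6: place 311 MB, 201 MB left
memory block 7: place 305 MB, 207 MB left
memory block 1: place 124 MB, 16 MB left
memory block 2: place 124 MB, 42 MB left
memory block 3: place 63 MB, 106 MB left

7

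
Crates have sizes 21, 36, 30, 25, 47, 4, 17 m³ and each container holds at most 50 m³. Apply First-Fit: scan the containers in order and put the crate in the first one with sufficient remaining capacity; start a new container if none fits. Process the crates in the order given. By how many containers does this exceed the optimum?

First-Fit: [21,25,4] [36] [30,17] [47] → 4 containers.
Total size 180 m³; any packing needs at least ⌈180/50⌉ = 4 containers.
So 4 is already optimal.

0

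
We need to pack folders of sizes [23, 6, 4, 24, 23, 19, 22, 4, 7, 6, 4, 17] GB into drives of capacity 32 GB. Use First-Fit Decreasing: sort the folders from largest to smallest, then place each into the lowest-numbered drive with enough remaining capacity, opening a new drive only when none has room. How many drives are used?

6 drives

Sorted descending: 24, 23, 23, 22, 19, 17, 7, 6, 6, 4, 4, 4.
24 GB → drive 1 (remaining 8 GB)
23 GB → drive 2 (remaining 9 GB)
23 GB → drive 3 (remaining 9 GB)
22 GB → drive 4 (remaining 10 GB)
19 GB → drive 5 (remaining 13 GB)
17 GB → drive 6 (remaining 15 GB)
7 GB → drive 1 (remaining 1 GB)
6 GB → drive 2 (remaining 3 GB)
6 GB → drive 3 (remaining 3 GB)
4 GB → drive 4 (remaining 6 GB)
4 GB → drive 4 (remaining 2 GB)
4 GB → drive 5 (remaining 9 GB)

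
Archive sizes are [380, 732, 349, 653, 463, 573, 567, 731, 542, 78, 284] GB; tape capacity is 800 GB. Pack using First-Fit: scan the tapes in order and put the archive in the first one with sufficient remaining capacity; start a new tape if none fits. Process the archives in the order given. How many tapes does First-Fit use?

tape 1: place 380 GB, 420 GB left
tape 2: place 732 GB, 68 GB left
tape 1: place 349 GB, 71 GB left
tape 3: place 653 GB, 147 GB left
tape 4: place 463 GB, 337 GB left
tape 5: place 573 GB, 227 GB left
tape 6: place 567 GB, 233 GB left
tape 7: place 731 GB, 69 GB left
tape 8: place 542 GB, 258 GB left
tape 3: place 78 GB, 69 GB left
tape 4: place 284 GB, 53 GB left
Final tapes: [380,349] [732] [653,78] [463,284] [573] [567] [731] [542].

8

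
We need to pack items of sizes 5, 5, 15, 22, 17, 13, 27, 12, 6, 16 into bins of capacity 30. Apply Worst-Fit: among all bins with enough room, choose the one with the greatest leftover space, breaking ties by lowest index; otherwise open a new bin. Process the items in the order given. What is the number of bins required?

6 bins

5 → bin 1 (remaining 25)
5 → bin 1 (remaining 20)
15 → bin 1 (remaining 5)
22 → bin 2 (remaining 8)
17 → bin 3 (remaining 13)
13 → bin 3 (remaining 0)
27 → bin 4 (remaining 3)
12 → bin 5 (remaining 18)
6 → bin 5 (remaining 12)
16 → bin 6 (remaining 14)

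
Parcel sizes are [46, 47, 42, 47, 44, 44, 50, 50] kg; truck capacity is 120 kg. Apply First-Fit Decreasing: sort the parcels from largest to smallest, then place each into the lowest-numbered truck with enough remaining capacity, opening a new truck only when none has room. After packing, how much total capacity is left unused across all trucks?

110

Sorted descending: 50, 50, 47, 47, 46, 44, 44, 42.
truck 1: place 50 kg, 70 kg left
truck 1: place 50 kg, 20 kg left
truck 2: place 47 kg, 73 kg left
truck 2: place 47 kg, 26 kg left
truck 3: place 46 kg, 74 kg left
truck 3: place 44 kg, 30 kg left
truck 4: place 44 kg, 76 kg left
truck 4: place 42 kg, 34 kg left
4 trucks × 120 kg = 480 kg; used 370 kg; unused 110 kg.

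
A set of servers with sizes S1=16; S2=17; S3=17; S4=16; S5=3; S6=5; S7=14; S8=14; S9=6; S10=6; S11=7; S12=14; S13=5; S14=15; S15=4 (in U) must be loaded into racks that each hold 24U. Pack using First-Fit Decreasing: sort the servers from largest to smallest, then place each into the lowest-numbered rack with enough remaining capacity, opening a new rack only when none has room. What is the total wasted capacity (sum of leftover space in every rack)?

Sorted descending: 17, 17, 16, 16, 15, 14, 14, 14, 7, 6, 6, 5, 5, 4, 3.
17U → rack 1 (remaining 7U)
17U → rack 2 (remaining 7U)
16U → rack 3 (remaining 8U)
16U → rack 4 (remaining 8U)
15U → rack 5 (remaining 9U)
14U → rack 6 (remaining 10U)
14U → rack 7 (remaining 10U)
14U → rack 8 (remaining 10U)
7U → rack 1 (remaining 0U)
6U → rack 2 (remaining 1U)
6U → rack 3 (remaining 2U)
5U → rack 4 (remaining 3U)
5U → rack 5 (remaining 4U)
4U → rack 5 (remaining 0U)
3U → rack 4 (remaining 0U)
8 racks × 24U = 192U; used 159U; unused 33U.

33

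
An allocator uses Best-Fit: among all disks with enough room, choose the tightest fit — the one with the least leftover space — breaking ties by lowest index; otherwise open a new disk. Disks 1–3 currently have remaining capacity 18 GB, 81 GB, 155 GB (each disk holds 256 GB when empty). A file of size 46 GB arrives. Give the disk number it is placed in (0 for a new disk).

Disks with room: disk 2 (81 GB), disk 3 (155 GB).
Tightest fit is disk 2 with 81 GB free.

2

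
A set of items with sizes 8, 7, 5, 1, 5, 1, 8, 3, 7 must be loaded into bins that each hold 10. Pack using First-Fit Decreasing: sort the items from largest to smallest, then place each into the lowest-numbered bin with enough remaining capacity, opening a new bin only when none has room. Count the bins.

Sorted descending: 8, 8, 7, 7, 5, 5, 3, 1, 1.
Put 8 in bin 1; 2 remain.
Put 8 in bin 2; 2 remain.
Put 7 in bin 3; 3 remain.
Put 7 in bin 4; 3 remain.
Put 5 in bin 5; 5 remain.
Put 5 in bin 5; 0 remain.
Put 3 in bin 3; 0 remain.
Put 1 in bin 1; 1 remain.
Put 1 in bin 1; 0 remain.

5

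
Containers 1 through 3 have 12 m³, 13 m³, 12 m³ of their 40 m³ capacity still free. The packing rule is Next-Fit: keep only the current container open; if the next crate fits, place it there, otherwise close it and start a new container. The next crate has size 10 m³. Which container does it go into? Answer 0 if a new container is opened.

Next-Fit only looks at container 3, which has 12 m³ free.
10 m³ fits there.

3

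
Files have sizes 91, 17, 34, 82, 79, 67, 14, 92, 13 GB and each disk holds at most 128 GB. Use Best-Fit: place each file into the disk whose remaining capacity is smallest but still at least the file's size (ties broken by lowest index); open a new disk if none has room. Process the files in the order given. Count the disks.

5

disk 1: place 91 GB, 37 GB left
disk 1: place 17 GB, 20 GB left
disk 2: place 34 GB, 94 GB left
disk 2: place 82 GB, 12 GB left
disk 3: place 79 GB, 49 GB left
disk 4: place 67 GB, 61 GB left
disk 1: place 14 GB, 6 GB left
disk 5: place 92 GB, 36 GB left
disk 5: place 13 GB, 23 GB left
Final disks: [91,17,14] [34,82] [79] [67] [92,13].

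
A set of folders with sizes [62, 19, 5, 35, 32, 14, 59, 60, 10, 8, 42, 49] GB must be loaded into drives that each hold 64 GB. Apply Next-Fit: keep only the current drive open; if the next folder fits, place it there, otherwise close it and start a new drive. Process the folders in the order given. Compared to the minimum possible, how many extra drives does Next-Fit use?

0

Next-Fit: [62] [19,5,35] [32,14] [59] [60] [10,8,42] [49] → 7 drives.
Total size 395 GB; any packing needs at least ⌈395/64⌉ = 7 drives.
So 7 is already optimal.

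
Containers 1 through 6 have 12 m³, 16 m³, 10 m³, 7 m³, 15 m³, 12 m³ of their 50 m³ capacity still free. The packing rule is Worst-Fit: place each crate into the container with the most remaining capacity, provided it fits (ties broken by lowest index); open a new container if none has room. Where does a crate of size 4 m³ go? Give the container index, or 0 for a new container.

Containers with room: container 1 (12 m³), container 2 (16 m³), container 3 (10 m³), container 4 (7 m³), container 5 (15 m³), container 6 (12 m³).
Most room is container 2 with 16 m³ free.

2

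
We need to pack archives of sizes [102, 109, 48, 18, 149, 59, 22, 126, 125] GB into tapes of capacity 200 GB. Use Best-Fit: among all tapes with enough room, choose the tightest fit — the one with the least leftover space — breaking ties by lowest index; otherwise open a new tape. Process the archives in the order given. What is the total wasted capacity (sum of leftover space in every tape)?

102 GB → tape 1 (remaining 98 GB)
109 GB → tape 2 (remaining 91 GB)
48 GB → tape 2 (remaining 43 GB)
18 GB → tape 2 (remaining 25 GB)
149 GB → tape 3 (remaining 51 GB)
59 GB → tape 1 (remaining 39 GB)
22 GB → tape 2 (remaining 3 GB)
126 GB → tape 4 (remaining 74 GB)
125 GB → tape 5 (remaining 75 GB)
5 tapes × 200 GB = 1000 GB; used 758 GB; unused 242 GB.

242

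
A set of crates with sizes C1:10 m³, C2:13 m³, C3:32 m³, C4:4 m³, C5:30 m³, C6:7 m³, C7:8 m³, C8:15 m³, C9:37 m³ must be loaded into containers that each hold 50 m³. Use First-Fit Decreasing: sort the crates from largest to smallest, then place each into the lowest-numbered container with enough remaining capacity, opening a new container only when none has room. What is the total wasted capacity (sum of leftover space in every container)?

44

Sorted descending: 37, 32, 30, 15, 13, 10, 8, 7, 4.
37 m³ → container 1 (remaining 13 m³)
32 m³ → container 2 (remaining 18 m³)
30 m³ → container 3 (remaining 20 m³)
15 m³ → container 2 (remaining 3 m³)
13 m³ → container 1 (remaining 0 m³)
10 m³ → container 3 (remaining 10 m³)
8 m³ → container 3 (remaining 2 m³)
7 m³ → container 4 (remaining 43 m³)
4 m³ → container 4 (remaining 39 m³)
4 containers × 50 m³ = 200 m³; used 156 m³; unused 44 m³.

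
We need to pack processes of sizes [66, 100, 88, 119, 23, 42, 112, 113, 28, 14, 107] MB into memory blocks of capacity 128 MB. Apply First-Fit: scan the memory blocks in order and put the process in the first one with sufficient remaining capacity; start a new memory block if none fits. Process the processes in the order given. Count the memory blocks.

8

Put 66 MB in memory block 1; 62 MB remain.
Put 100 MB in memory block 2; 28 MB remain.
Put 88 MB in memory block 3; 40 MB remain.
Put 119 MB in memory block 4; 9 MB remain.
Put 23 MB in memory block 1; 39 MB remain.
Put 42 MB in memory block 5; 86 MB remain.
Put 112 MB in memory block 6; 16 MB remain.
Put 113 MB in memory block 7; 15 MB remain.
Put 28 MB in memory block 1; 11 MB remain.
Put 14 MB in memory block 2; 14 MB remain.
Put 107 MB in memory block 8; 21 MB remain.
Final memory blocks: [66,23,28] [100,14] [88] [119] [42] [112] [113] [107].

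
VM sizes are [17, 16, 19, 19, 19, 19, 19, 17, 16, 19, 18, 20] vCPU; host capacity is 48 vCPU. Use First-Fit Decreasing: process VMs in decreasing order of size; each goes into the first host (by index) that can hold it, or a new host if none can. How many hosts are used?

Sorted descending: 20, 19, 19, 19, 19, 19, 19, 18, 17, 17, 16, 16.
host 1: place 20 vCPU, 28 vCPU left
host 1: place 19 vCPU, 9 vCPU left
host 2: place 19 vCPU, 29 vCPU left
host 2: place 19 vCPU, 10 vCPU left
host 3: place 19 vCPU, 29 vCPU left
host 3: place 19 vCPU, 10 vCPU left
host 4: place 19 vCPU, 29 vCPU left
host 4: place 18 vCPU, 11 vCPU left
host 5: place 17 vCPU, 31 vCPU left
host 5: place 17 vCPU, 14 vCPU left
host 6: place 16 vCPU, 32 vCPU left
host 6: place 16 vCPU, 16 vCPU left
Final hosts: [20,19] [19,19] [19,19] [19,18] [17,17] [16,16].

6 hosts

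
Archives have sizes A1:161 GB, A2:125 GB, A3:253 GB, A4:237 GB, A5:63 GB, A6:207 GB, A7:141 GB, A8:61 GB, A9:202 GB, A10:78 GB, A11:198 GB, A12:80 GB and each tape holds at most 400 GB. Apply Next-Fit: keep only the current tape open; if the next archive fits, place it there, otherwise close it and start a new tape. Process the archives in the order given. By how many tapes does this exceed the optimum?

Next-Fit: [161,125] [253] [237,63] [207,141] [61,202,78] [198,80] → 6 tapes.
Total size 1806 GB; any packing needs at least ⌈1806/400⌉ = 5 tapes.
An optimal packing achieves that bound: [253,141] [237,161] [207,125,63] [202,198] [80,78,61] → 5 tapes.
Excess: 6 − 5 = 1.

1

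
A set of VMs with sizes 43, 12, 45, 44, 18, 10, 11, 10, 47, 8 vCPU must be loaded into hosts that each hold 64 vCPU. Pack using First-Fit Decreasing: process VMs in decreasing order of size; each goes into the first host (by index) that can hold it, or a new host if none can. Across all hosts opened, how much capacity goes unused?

Sorted descending: 47, 45, 44, 43, 18, 12, 11, 10, 10, 8.
host 1: place 47 vCPU, 17 vCPU left
host 2: place 45 vCPU, 19 vCPU left
host 3: place 44 vCPU, 20 vCPU left
host 4: place 43 vCPU, 21 vCPU left
host 2: place 18 vCPU, 1 vCPU left
host 1: place 12 vCPU, 5 vCPU left
host 3: place 11 vCPU, 9 vCPU left
host 4: place 10 vCPU, 11 vCPU left
host 4: place 10 vCPU, 1 vCPU left
host 3: place 8 vCPU, 1 vCPU left
4 hosts × 64 vCPU = 256 vCPU; used 248 vCPU; unused 8 vCPU.

8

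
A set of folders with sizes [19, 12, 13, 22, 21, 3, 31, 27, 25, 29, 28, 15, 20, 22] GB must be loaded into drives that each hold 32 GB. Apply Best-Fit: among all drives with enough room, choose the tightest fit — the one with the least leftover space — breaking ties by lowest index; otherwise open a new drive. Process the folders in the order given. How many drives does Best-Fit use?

Put 19 GB in drive 1; 13 GB remain.
Put 12 GB in drive 1; 1 GB remain.
Put 13 GB in drive 2; 19 GB remain.
Put 22 GB in drive 3; 10 GB remain.
Put 21 GB in drive 4; 11 GB remain.
Put 3 GB in drive 3; 7 GB remain.
Put 31 GB in drive 5; 1 GB remain.
Put 27 GB in drive 6; 5 GB remain.
Put 25 GB in drive 7; 7 GB remain.
Put 29 GB in drive 8; 3 GB remain.
Put 28 GB in drive 9; 4 GB remain.
Put 15 GB in drive 2; 4 GB remain.
Put 20 GB in drive 10; 12 GB remain.
Put 22 GB in drive 11; 10 GB remain.

11 drives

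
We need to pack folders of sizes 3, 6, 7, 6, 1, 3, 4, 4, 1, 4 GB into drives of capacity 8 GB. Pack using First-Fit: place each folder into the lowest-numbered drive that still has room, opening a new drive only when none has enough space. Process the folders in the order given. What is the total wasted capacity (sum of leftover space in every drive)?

9

3 GB → drive 1 (remaining 5 GB)
6 GB → drive 2 (remaining 2 GB)
7 GB → drive 3 (remaining 1 GB)
6 GB → drive 4 (remaining 2 GB)
1 GB → drive 1 (remaining 4 GB)
3 GB → drive 1 (remaining 1 GB)
4 GB → drive 5 (remaining 4 GB)
4 GB → drive 5 (remaining 0 GB)
1 GB → drive 1 (remaining 0 GB)
4 GB → drive 6 (remaining 4 GB)
6 drives × 8 GB = 48 GB; used 39 GB; unused 9 GB.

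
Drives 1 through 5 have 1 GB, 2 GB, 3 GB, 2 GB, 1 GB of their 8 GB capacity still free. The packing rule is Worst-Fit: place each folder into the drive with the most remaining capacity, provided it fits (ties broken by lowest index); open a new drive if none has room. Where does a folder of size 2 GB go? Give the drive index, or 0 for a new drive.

3

Drives with room: drive 2 (2 GB), drive 3 (3 GB), drive 4 (2 GB).
Most room is drive 3 with 3 GB free.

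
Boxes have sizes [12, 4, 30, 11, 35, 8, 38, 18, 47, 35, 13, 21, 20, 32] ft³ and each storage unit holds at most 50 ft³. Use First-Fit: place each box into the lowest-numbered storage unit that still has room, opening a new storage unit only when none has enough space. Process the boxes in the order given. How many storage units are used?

8

Put 12 ft³ in storage unit 1; 38 ft³ remain.
Put 4 ft³ in storage unit 1; 34 ft³ remain.
Put 30 ft³ in storage unit 1; 4 ft³ remain.
Put 11 ft³ in storage unit 2; 39 ft³ remain.
Put 35 ft³ in storage unit 2; 4 ft³ remain.
Put 8 ft³ in storage unit 3; 42 ft³ remain.
Put 38 ft³ in storage unit 3; 4 ft³ remain.
Put 18 ft³ in storage unit 4; 32 ft³ remain.
Put 47 ft³ in storage unit 5; 3 ft³ remain.
Put 35 ft³ in storage unit 6; 15 ft³ remain.
Put 13 ft³ in storage unit 4; 19 ft³ remain.
Put 21 ft³ in storage unit 7; 29 ft³ remain.
Put 20 ft³ in storage unit 7; 9 ft³ remain.
Put 32 ft³ in storage unit 8; 18 ft³ remain.
Final storage units: [12,4,30] [11,35] [8,38] [18,13] [47] [35] [21,20] [32].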